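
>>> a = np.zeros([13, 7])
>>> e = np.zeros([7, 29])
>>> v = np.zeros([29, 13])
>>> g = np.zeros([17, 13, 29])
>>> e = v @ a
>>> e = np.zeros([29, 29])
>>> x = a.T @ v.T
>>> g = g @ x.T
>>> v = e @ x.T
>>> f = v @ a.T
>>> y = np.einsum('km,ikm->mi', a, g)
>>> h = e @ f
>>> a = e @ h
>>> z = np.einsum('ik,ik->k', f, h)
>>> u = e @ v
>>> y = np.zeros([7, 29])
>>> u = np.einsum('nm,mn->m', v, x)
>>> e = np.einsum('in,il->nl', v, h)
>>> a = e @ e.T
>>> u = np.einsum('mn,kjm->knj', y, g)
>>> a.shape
(7, 7)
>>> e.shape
(7, 13)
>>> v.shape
(29, 7)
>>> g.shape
(17, 13, 7)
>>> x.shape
(7, 29)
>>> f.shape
(29, 13)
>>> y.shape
(7, 29)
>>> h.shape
(29, 13)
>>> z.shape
(13,)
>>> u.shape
(17, 29, 13)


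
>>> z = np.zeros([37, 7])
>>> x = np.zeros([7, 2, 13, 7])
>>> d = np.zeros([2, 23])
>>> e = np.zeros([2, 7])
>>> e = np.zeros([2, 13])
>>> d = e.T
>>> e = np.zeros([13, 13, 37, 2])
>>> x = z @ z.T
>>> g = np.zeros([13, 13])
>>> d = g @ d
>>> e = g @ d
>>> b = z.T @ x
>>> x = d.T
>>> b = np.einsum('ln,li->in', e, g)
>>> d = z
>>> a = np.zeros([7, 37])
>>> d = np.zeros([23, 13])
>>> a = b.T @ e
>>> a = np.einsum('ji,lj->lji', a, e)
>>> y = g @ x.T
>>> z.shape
(37, 7)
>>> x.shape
(2, 13)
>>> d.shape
(23, 13)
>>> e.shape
(13, 2)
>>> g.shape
(13, 13)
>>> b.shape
(13, 2)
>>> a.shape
(13, 2, 2)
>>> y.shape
(13, 2)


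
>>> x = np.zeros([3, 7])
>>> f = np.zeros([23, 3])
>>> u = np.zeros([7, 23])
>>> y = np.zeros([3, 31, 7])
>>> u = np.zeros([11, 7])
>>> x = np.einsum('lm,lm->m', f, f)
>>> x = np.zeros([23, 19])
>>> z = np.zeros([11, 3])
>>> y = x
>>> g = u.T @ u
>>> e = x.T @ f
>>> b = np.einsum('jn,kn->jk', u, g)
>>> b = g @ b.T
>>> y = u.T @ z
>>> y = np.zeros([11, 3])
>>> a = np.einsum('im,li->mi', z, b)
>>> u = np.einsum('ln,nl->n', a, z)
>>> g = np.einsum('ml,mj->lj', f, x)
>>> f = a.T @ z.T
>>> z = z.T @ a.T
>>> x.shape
(23, 19)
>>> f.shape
(11, 11)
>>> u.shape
(11,)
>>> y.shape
(11, 3)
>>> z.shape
(3, 3)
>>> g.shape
(3, 19)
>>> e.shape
(19, 3)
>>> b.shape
(7, 11)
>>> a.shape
(3, 11)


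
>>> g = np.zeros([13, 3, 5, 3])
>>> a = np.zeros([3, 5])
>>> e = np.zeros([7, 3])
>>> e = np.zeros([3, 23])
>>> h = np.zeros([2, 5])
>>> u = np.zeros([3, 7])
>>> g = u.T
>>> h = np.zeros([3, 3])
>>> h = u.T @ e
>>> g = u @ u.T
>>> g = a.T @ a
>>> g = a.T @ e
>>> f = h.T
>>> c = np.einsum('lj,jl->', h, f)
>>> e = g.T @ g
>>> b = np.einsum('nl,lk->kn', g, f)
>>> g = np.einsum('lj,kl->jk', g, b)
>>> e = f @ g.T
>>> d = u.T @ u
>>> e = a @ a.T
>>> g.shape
(23, 7)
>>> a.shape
(3, 5)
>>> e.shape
(3, 3)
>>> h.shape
(7, 23)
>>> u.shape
(3, 7)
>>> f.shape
(23, 7)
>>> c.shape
()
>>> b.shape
(7, 5)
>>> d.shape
(7, 7)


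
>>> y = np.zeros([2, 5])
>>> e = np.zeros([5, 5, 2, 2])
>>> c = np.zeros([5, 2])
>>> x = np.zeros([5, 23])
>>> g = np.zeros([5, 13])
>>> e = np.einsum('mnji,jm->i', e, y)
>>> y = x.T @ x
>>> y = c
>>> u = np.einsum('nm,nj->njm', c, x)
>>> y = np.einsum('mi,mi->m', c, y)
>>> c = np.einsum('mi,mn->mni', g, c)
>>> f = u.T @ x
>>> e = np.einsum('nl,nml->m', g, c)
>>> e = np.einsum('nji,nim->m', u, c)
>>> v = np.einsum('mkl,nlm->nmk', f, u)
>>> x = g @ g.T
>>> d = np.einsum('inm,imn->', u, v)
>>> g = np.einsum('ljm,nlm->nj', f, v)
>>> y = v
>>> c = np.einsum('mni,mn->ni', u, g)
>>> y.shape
(5, 2, 23)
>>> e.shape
(13,)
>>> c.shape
(23, 2)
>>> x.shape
(5, 5)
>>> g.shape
(5, 23)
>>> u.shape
(5, 23, 2)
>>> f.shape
(2, 23, 23)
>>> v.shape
(5, 2, 23)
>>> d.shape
()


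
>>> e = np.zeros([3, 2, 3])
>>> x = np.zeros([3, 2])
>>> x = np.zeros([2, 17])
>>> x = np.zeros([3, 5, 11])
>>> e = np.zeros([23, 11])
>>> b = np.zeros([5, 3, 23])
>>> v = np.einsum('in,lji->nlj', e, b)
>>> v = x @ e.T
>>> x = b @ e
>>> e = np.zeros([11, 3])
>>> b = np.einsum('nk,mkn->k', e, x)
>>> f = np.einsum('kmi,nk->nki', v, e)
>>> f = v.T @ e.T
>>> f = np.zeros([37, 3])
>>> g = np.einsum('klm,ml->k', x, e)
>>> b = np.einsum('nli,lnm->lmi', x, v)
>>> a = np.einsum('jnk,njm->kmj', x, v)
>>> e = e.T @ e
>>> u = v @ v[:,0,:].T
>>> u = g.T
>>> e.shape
(3, 3)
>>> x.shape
(5, 3, 11)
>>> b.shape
(3, 23, 11)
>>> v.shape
(3, 5, 23)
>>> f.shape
(37, 3)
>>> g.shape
(5,)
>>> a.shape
(11, 23, 5)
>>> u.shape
(5,)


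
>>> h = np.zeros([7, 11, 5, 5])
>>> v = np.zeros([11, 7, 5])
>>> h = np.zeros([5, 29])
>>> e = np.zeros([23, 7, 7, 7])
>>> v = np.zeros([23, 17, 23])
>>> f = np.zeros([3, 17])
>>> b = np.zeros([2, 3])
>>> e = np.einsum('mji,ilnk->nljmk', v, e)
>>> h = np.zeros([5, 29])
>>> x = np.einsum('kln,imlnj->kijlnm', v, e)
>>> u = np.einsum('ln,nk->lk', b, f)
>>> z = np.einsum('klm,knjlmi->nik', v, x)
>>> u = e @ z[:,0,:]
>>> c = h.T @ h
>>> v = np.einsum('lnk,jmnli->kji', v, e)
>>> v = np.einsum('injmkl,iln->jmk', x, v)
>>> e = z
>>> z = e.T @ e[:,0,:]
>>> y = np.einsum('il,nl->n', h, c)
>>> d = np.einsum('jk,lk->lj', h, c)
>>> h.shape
(5, 29)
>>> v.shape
(7, 17, 23)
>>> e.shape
(7, 7, 23)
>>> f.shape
(3, 17)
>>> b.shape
(2, 3)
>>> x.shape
(23, 7, 7, 17, 23, 7)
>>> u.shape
(7, 7, 17, 23, 23)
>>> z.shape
(23, 7, 23)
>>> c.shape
(29, 29)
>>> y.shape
(29,)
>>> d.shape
(29, 5)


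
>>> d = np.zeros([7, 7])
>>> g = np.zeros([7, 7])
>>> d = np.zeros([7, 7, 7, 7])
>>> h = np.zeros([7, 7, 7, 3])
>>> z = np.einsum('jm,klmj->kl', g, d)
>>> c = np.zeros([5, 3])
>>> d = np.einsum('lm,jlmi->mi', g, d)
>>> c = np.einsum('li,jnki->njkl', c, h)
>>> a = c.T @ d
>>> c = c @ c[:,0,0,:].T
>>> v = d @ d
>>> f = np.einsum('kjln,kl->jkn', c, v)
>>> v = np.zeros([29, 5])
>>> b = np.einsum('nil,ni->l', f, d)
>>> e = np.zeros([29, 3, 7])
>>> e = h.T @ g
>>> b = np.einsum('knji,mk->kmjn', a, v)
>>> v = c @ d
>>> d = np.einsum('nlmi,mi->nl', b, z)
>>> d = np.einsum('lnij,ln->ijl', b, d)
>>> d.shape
(7, 7, 5)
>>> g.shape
(7, 7)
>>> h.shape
(7, 7, 7, 3)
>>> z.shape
(7, 7)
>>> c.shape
(7, 7, 7, 7)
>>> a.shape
(5, 7, 7, 7)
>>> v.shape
(7, 7, 7, 7)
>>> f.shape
(7, 7, 7)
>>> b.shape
(5, 29, 7, 7)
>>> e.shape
(3, 7, 7, 7)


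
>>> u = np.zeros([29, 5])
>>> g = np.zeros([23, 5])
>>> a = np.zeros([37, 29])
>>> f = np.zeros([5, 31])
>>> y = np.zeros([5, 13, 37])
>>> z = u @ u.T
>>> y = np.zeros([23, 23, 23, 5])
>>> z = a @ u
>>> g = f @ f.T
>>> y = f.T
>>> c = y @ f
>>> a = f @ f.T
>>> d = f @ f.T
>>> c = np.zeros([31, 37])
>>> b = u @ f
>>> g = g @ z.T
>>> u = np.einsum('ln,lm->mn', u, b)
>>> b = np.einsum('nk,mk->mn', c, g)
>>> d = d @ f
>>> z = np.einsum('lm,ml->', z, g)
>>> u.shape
(31, 5)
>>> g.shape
(5, 37)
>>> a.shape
(5, 5)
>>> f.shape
(5, 31)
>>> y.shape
(31, 5)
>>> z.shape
()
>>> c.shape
(31, 37)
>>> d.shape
(5, 31)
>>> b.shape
(5, 31)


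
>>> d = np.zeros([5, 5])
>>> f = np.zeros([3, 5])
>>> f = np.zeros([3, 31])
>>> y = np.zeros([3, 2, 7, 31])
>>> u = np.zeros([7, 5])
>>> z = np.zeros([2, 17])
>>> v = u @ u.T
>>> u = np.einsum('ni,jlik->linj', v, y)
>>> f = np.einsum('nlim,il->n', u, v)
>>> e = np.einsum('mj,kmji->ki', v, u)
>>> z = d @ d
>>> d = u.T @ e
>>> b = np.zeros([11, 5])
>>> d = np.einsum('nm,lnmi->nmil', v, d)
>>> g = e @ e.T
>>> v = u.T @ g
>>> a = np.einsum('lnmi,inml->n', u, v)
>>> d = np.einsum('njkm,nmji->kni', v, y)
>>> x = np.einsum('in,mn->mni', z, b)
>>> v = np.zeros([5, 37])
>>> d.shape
(7, 3, 31)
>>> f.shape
(2,)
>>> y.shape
(3, 2, 7, 31)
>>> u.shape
(2, 7, 7, 3)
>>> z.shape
(5, 5)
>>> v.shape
(5, 37)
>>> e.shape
(2, 3)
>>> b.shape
(11, 5)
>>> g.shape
(2, 2)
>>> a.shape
(7,)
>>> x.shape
(11, 5, 5)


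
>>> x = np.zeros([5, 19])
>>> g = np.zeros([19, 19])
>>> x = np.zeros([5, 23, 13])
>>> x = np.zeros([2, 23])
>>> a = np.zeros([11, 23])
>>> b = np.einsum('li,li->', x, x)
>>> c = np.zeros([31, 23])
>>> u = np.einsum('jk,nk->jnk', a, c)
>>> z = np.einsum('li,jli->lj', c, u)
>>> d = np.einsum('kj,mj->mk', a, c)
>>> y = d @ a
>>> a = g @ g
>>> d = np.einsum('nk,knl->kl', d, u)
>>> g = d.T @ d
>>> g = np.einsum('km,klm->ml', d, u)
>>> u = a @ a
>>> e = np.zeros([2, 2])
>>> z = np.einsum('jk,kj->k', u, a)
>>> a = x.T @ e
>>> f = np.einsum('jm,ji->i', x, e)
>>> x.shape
(2, 23)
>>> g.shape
(23, 31)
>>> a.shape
(23, 2)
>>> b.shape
()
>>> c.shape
(31, 23)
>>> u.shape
(19, 19)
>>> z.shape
(19,)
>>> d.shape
(11, 23)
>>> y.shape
(31, 23)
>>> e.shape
(2, 2)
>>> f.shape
(2,)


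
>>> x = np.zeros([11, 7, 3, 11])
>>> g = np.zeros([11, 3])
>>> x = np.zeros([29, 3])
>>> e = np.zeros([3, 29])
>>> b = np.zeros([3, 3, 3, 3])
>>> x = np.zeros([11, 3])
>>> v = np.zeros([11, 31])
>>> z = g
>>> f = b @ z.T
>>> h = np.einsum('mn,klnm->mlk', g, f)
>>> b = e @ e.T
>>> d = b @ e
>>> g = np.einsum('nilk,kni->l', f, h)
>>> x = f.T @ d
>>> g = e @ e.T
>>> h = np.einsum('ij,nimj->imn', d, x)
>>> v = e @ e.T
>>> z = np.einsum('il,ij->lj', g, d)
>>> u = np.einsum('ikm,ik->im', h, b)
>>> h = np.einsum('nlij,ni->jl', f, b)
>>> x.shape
(11, 3, 3, 29)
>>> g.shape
(3, 3)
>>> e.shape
(3, 29)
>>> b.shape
(3, 3)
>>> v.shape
(3, 3)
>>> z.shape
(3, 29)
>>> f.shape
(3, 3, 3, 11)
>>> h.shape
(11, 3)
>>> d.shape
(3, 29)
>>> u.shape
(3, 11)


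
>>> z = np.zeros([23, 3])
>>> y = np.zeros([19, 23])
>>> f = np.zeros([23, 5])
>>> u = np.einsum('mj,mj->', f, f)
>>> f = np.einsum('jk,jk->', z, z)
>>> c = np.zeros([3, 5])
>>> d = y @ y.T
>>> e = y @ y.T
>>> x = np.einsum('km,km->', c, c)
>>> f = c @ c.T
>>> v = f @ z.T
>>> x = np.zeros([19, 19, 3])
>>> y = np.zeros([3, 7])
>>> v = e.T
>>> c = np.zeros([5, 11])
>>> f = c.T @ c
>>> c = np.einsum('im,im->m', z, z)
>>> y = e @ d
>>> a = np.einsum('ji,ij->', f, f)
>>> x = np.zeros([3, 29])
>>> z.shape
(23, 3)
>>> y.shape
(19, 19)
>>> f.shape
(11, 11)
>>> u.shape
()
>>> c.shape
(3,)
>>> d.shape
(19, 19)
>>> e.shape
(19, 19)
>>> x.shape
(3, 29)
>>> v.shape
(19, 19)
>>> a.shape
()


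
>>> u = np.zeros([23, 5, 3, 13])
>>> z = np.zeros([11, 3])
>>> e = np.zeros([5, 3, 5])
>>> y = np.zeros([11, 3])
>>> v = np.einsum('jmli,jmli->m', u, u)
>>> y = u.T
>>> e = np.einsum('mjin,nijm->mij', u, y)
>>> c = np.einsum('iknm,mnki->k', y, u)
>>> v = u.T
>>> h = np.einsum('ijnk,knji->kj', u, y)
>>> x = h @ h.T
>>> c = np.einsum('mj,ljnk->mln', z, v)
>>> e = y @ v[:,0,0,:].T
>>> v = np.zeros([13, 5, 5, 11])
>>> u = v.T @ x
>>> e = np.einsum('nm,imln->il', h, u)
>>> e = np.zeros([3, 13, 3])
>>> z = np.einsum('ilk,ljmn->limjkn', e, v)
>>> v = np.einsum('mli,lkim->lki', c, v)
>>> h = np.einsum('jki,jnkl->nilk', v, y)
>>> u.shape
(11, 5, 5, 13)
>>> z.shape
(13, 3, 5, 5, 3, 11)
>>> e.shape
(3, 13, 3)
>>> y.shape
(13, 3, 5, 23)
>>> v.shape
(13, 5, 5)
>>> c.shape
(11, 13, 5)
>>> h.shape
(3, 5, 23, 5)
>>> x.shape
(13, 13)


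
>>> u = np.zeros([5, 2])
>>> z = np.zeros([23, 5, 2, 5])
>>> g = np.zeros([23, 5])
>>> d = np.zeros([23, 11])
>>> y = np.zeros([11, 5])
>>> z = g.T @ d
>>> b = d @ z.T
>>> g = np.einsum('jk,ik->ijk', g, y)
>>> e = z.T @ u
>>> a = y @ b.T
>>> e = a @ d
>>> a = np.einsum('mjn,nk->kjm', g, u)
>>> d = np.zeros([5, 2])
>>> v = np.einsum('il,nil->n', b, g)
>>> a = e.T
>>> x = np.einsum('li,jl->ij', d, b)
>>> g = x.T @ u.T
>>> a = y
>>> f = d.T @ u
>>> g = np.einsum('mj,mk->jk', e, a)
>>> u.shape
(5, 2)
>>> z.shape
(5, 11)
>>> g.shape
(11, 5)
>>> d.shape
(5, 2)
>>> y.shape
(11, 5)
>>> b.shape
(23, 5)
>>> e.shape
(11, 11)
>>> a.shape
(11, 5)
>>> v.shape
(11,)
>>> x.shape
(2, 23)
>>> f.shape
(2, 2)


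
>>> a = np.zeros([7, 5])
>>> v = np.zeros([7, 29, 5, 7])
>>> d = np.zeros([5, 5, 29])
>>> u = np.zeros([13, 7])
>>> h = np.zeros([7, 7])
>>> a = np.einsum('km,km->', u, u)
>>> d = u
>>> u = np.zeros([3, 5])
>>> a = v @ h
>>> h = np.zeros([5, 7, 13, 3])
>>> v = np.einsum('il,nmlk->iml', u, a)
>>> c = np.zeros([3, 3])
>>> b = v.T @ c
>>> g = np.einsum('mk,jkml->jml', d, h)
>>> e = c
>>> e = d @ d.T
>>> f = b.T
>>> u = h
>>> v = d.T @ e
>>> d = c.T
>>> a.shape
(7, 29, 5, 7)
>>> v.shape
(7, 13)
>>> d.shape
(3, 3)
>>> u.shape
(5, 7, 13, 3)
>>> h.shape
(5, 7, 13, 3)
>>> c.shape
(3, 3)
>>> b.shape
(5, 29, 3)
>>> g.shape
(5, 13, 3)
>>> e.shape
(13, 13)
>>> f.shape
(3, 29, 5)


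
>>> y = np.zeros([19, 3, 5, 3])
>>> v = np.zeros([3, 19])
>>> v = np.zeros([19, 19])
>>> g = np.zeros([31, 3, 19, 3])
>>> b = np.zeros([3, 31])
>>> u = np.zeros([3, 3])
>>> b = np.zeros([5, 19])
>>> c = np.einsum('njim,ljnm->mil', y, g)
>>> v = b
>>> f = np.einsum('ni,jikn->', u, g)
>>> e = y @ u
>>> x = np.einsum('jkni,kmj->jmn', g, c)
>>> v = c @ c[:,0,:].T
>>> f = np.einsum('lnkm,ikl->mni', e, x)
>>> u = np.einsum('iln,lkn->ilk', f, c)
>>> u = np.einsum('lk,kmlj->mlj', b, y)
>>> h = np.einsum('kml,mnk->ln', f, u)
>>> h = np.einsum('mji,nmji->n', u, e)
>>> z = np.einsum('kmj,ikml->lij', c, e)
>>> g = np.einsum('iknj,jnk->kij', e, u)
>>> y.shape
(19, 3, 5, 3)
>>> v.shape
(3, 5, 3)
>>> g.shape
(3, 19, 3)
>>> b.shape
(5, 19)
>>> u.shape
(3, 5, 3)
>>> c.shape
(3, 5, 31)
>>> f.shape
(3, 3, 31)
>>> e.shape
(19, 3, 5, 3)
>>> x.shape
(31, 5, 19)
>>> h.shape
(19,)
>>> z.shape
(3, 19, 31)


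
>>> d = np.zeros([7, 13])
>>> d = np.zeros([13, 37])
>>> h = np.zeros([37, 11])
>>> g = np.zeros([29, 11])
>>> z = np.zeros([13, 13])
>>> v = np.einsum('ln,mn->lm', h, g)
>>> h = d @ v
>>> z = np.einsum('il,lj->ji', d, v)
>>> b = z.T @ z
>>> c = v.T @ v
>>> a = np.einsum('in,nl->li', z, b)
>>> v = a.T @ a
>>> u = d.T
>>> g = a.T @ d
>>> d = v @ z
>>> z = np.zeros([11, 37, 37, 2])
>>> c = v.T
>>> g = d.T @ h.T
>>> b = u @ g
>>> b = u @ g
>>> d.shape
(29, 13)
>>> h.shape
(13, 29)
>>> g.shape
(13, 13)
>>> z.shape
(11, 37, 37, 2)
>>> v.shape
(29, 29)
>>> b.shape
(37, 13)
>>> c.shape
(29, 29)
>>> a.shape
(13, 29)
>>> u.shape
(37, 13)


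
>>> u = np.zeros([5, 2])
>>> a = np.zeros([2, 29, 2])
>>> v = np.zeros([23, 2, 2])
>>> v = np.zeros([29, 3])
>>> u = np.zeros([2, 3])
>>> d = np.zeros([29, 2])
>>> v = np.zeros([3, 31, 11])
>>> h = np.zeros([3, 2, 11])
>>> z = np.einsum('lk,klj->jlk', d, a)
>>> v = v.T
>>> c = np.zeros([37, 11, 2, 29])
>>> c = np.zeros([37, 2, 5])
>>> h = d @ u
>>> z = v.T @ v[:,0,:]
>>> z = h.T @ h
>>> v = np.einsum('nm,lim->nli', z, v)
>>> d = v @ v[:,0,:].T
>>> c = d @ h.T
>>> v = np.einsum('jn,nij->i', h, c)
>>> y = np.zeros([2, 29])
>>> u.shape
(2, 3)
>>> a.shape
(2, 29, 2)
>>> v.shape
(11,)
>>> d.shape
(3, 11, 3)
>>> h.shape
(29, 3)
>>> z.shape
(3, 3)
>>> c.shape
(3, 11, 29)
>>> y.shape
(2, 29)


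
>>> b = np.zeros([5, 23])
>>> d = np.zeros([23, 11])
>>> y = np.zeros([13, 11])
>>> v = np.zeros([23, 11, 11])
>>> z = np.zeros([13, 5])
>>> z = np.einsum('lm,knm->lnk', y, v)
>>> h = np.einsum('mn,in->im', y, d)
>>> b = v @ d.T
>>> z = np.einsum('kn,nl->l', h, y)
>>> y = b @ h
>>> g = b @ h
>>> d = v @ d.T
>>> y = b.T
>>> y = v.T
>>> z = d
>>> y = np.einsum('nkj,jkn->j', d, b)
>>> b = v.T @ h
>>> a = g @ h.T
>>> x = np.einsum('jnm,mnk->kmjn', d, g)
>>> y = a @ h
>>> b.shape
(11, 11, 13)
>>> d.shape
(23, 11, 23)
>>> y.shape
(23, 11, 13)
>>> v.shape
(23, 11, 11)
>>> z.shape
(23, 11, 23)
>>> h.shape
(23, 13)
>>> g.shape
(23, 11, 13)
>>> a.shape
(23, 11, 23)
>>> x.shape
(13, 23, 23, 11)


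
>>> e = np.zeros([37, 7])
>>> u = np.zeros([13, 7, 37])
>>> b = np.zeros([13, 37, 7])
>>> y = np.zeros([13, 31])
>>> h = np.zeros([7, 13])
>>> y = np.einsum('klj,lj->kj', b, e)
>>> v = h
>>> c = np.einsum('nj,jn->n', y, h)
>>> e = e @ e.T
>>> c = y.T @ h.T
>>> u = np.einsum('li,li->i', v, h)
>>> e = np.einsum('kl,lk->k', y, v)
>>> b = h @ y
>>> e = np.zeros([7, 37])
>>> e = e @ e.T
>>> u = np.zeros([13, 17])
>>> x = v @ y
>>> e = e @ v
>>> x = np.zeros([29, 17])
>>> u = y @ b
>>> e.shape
(7, 13)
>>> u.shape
(13, 7)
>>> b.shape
(7, 7)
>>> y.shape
(13, 7)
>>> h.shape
(7, 13)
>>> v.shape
(7, 13)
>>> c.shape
(7, 7)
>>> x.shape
(29, 17)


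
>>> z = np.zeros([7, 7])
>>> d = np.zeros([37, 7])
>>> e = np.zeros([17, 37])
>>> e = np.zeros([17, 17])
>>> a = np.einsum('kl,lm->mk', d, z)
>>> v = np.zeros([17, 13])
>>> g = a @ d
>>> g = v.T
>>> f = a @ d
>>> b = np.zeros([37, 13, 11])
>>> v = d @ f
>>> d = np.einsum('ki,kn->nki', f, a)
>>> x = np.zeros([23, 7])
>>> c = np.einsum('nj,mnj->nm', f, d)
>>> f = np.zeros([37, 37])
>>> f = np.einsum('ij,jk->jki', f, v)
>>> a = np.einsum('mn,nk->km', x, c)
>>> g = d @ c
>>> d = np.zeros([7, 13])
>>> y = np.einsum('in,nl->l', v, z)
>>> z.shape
(7, 7)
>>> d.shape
(7, 13)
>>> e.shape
(17, 17)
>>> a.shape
(37, 23)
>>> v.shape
(37, 7)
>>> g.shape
(37, 7, 37)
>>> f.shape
(37, 7, 37)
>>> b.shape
(37, 13, 11)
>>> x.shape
(23, 7)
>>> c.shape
(7, 37)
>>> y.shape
(7,)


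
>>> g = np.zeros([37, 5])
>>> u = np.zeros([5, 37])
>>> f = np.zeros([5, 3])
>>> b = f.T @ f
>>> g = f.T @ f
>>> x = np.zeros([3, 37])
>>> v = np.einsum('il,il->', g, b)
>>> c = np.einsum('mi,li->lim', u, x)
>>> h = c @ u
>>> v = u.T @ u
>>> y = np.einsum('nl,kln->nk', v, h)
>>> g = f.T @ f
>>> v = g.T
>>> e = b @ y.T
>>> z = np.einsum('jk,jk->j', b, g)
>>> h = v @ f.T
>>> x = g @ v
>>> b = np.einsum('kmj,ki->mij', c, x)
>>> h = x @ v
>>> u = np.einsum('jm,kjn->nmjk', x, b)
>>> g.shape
(3, 3)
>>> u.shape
(5, 3, 3, 37)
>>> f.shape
(5, 3)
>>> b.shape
(37, 3, 5)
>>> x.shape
(3, 3)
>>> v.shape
(3, 3)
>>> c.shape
(3, 37, 5)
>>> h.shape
(3, 3)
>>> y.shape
(37, 3)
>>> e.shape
(3, 37)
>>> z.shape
(3,)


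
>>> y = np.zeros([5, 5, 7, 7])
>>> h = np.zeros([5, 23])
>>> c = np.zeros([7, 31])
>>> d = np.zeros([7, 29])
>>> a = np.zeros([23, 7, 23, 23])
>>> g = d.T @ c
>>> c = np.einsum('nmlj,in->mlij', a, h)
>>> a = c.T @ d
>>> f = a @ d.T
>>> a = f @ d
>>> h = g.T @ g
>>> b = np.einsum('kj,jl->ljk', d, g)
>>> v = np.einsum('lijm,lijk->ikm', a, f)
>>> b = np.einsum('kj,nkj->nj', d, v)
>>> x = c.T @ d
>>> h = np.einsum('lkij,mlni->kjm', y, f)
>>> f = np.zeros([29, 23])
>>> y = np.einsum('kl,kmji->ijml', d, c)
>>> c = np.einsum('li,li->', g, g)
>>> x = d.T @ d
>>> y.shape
(23, 5, 23, 29)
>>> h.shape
(5, 7, 23)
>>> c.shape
()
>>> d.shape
(7, 29)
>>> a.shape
(23, 5, 23, 29)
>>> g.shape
(29, 31)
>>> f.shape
(29, 23)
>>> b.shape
(5, 29)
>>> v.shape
(5, 7, 29)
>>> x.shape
(29, 29)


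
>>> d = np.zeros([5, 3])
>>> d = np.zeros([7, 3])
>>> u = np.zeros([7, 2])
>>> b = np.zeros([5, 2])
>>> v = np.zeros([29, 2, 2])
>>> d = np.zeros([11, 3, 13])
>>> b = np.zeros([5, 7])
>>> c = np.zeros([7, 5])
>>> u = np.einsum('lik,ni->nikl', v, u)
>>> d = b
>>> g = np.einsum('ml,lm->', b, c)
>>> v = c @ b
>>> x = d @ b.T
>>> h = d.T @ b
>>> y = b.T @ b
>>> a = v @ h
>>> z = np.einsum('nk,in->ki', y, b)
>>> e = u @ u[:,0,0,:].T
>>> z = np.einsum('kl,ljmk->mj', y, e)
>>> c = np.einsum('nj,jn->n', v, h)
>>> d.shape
(5, 7)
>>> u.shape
(7, 2, 2, 29)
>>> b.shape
(5, 7)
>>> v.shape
(7, 7)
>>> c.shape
(7,)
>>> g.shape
()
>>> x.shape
(5, 5)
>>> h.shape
(7, 7)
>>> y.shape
(7, 7)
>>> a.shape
(7, 7)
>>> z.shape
(2, 2)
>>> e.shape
(7, 2, 2, 7)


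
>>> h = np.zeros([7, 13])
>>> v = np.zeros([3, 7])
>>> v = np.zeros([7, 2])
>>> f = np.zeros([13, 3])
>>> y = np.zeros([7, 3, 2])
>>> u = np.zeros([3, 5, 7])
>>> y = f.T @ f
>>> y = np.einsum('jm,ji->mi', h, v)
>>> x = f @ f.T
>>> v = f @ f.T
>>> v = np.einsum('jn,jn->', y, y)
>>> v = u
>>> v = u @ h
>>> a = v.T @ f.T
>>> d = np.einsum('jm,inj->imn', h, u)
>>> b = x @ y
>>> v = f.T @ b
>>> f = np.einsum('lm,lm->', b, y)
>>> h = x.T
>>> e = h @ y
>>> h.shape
(13, 13)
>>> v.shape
(3, 2)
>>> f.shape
()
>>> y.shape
(13, 2)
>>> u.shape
(3, 5, 7)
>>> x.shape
(13, 13)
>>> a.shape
(13, 5, 13)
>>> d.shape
(3, 13, 5)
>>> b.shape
(13, 2)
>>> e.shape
(13, 2)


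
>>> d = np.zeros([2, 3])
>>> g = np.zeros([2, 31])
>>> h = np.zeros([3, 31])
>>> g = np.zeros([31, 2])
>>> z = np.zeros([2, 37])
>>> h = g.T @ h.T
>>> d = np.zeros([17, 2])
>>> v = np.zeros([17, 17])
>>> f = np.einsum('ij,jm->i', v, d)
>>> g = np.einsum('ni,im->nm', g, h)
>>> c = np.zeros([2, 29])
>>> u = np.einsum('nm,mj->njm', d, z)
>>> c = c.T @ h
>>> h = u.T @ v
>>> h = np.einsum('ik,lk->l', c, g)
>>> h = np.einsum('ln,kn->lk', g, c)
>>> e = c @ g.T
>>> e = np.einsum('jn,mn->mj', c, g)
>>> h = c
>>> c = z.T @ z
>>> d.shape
(17, 2)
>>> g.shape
(31, 3)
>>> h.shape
(29, 3)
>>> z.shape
(2, 37)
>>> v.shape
(17, 17)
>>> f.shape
(17,)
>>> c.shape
(37, 37)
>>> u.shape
(17, 37, 2)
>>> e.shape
(31, 29)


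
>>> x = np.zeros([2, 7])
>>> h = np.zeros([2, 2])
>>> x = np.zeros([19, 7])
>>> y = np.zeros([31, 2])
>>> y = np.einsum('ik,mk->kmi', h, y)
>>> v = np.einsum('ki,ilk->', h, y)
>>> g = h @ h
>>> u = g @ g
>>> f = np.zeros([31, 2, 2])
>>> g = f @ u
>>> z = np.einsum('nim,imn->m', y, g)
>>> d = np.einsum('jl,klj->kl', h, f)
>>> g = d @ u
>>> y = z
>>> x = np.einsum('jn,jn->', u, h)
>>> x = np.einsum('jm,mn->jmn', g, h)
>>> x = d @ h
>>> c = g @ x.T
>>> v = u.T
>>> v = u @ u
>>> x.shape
(31, 2)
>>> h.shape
(2, 2)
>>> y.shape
(2,)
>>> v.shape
(2, 2)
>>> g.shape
(31, 2)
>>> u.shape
(2, 2)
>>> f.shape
(31, 2, 2)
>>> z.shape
(2,)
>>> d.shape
(31, 2)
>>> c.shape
(31, 31)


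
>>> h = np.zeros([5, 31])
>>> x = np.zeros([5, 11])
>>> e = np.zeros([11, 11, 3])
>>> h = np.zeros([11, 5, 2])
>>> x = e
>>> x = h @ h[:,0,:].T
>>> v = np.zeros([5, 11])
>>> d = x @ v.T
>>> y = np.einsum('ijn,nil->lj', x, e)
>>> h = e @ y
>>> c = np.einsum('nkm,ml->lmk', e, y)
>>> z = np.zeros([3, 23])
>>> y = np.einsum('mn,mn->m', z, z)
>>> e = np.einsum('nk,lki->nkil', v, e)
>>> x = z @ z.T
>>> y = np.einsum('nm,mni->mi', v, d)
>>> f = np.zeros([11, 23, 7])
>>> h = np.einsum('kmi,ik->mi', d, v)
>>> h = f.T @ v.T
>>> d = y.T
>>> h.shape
(7, 23, 5)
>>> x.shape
(3, 3)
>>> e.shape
(5, 11, 3, 11)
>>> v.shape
(5, 11)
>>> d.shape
(5, 11)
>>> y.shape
(11, 5)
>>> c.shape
(5, 3, 11)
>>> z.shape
(3, 23)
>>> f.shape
(11, 23, 7)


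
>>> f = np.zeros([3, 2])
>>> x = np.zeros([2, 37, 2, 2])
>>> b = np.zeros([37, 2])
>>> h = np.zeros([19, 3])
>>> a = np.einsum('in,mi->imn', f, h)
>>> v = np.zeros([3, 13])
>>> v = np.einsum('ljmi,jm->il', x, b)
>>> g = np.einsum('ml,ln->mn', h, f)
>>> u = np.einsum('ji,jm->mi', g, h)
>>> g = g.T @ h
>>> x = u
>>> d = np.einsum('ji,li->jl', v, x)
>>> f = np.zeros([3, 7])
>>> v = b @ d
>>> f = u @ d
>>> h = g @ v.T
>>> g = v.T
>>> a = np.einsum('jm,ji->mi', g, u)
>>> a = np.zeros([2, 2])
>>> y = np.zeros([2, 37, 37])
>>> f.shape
(3, 3)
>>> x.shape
(3, 2)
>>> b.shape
(37, 2)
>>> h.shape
(2, 37)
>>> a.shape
(2, 2)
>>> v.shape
(37, 3)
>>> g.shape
(3, 37)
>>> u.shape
(3, 2)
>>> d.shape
(2, 3)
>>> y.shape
(2, 37, 37)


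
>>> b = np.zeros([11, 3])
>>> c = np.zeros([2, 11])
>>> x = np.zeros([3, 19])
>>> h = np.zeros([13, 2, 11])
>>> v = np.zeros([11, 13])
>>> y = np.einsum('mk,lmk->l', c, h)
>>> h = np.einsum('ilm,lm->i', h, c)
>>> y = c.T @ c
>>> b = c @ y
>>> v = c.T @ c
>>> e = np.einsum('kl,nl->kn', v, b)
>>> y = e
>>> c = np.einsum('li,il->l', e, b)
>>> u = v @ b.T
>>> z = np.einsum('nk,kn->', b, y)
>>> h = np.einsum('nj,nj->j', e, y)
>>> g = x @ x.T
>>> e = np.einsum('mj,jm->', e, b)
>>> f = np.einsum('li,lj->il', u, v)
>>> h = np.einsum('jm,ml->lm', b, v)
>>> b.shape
(2, 11)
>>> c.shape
(11,)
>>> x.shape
(3, 19)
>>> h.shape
(11, 11)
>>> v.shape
(11, 11)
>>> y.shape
(11, 2)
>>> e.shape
()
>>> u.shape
(11, 2)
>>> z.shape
()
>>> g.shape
(3, 3)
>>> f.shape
(2, 11)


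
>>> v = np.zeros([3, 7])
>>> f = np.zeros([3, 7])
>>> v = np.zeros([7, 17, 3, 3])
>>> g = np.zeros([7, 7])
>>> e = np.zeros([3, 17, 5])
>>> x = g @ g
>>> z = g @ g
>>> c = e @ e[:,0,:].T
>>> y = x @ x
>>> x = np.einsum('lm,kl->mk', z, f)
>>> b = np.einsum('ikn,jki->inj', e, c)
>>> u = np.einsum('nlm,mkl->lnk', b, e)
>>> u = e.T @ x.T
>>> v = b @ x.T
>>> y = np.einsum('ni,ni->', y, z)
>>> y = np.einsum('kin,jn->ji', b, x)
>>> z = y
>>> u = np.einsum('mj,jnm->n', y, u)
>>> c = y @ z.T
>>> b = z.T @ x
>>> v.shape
(3, 5, 7)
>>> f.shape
(3, 7)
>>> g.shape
(7, 7)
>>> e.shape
(3, 17, 5)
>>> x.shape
(7, 3)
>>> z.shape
(7, 5)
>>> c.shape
(7, 7)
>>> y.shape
(7, 5)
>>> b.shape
(5, 3)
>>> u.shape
(17,)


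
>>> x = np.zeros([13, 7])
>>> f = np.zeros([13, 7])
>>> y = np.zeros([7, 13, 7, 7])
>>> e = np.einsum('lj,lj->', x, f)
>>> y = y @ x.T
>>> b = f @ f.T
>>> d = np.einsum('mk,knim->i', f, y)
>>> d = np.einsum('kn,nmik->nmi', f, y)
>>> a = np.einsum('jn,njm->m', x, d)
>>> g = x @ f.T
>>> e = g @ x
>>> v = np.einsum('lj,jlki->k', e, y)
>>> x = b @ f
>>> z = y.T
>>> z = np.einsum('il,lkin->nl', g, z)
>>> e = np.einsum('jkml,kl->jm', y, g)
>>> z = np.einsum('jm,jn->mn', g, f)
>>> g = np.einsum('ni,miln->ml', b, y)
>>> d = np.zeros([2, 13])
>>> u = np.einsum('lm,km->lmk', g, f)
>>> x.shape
(13, 7)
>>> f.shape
(13, 7)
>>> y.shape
(7, 13, 7, 13)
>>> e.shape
(7, 7)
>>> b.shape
(13, 13)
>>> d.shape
(2, 13)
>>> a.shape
(7,)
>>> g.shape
(7, 7)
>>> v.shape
(7,)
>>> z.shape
(13, 7)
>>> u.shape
(7, 7, 13)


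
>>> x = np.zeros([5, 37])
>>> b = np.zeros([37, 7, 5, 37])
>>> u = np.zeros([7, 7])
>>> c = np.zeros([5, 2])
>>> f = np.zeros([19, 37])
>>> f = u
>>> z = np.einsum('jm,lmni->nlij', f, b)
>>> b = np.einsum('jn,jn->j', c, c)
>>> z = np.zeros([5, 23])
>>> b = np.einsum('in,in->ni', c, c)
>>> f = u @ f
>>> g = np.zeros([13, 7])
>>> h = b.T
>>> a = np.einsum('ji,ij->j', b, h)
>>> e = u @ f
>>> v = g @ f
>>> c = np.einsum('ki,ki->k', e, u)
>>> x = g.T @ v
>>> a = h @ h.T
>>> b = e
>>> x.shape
(7, 7)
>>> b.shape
(7, 7)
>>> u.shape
(7, 7)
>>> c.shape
(7,)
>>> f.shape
(7, 7)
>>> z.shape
(5, 23)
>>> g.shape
(13, 7)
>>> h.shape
(5, 2)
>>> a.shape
(5, 5)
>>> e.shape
(7, 7)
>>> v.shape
(13, 7)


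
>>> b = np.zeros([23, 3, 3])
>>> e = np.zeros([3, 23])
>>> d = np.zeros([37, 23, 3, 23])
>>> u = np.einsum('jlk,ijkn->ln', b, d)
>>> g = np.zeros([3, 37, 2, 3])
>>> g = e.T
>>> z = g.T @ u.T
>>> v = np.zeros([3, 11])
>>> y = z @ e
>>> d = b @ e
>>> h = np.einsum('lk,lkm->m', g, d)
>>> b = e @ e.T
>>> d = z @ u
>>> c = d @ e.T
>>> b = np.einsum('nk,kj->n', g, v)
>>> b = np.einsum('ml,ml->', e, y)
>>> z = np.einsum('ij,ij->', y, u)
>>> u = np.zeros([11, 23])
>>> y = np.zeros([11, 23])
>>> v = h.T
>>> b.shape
()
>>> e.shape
(3, 23)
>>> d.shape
(3, 23)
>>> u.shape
(11, 23)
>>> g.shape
(23, 3)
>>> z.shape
()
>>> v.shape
(23,)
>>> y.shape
(11, 23)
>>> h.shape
(23,)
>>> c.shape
(3, 3)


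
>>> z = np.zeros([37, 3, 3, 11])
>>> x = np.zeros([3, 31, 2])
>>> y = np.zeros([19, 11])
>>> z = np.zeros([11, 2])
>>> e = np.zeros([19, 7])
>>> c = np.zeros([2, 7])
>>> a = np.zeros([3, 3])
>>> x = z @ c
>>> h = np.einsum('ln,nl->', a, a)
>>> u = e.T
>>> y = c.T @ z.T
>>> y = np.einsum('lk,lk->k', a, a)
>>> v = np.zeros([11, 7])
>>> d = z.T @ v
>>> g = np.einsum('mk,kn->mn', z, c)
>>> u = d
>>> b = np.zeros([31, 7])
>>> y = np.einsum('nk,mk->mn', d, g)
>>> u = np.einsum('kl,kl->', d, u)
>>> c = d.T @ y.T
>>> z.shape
(11, 2)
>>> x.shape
(11, 7)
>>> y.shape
(11, 2)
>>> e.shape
(19, 7)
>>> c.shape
(7, 11)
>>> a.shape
(3, 3)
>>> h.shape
()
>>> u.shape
()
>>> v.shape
(11, 7)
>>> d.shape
(2, 7)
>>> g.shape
(11, 7)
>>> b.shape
(31, 7)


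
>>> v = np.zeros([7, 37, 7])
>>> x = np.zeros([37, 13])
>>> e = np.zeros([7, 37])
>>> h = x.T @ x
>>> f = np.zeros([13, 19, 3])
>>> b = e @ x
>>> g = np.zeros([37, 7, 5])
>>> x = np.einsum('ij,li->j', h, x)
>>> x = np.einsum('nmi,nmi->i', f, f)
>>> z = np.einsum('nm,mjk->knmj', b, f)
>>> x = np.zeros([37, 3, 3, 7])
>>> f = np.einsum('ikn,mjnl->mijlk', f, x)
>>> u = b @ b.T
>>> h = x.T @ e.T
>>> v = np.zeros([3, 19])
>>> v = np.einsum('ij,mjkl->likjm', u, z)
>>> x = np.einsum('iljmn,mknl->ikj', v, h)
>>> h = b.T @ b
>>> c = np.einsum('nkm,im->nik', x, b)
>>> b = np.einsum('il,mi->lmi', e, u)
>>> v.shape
(19, 7, 13, 7, 3)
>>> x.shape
(19, 3, 13)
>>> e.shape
(7, 37)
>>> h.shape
(13, 13)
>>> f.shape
(37, 13, 3, 7, 19)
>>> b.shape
(37, 7, 7)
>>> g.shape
(37, 7, 5)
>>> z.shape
(3, 7, 13, 19)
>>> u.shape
(7, 7)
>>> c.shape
(19, 7, 3)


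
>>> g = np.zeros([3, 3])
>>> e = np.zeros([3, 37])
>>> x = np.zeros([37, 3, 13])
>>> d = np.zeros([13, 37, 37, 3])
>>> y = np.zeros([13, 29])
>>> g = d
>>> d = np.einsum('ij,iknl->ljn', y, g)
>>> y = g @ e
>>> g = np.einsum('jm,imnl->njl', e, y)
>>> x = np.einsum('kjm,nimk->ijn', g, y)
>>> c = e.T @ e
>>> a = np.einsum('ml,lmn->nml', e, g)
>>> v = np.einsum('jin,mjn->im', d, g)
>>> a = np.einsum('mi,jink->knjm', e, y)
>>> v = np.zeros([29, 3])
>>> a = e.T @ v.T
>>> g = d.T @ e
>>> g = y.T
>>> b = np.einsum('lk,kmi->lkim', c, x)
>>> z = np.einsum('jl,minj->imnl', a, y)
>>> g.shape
(37, 37, 37, 13)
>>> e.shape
(3, 37)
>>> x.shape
(37, 3, 13)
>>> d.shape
(3, 29, 37)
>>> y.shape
(13, 37, 37, 37)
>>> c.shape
(37, 37)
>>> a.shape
(37, 29)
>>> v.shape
(29, 3)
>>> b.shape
(37, 37, 13, 3)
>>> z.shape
(37, 13, 37, 29)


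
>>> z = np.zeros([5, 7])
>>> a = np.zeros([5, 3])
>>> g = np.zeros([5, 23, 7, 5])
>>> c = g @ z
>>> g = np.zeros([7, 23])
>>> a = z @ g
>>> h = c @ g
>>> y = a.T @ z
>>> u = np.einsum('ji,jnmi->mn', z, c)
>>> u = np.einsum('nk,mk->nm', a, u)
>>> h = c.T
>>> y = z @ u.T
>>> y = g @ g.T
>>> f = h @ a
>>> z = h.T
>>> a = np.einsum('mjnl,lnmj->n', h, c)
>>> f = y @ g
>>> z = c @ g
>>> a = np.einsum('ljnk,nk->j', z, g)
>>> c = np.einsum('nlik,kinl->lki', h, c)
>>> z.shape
(5, 23, 7, 23)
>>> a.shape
(23,)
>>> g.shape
(7, 23)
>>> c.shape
(7, 5, 23)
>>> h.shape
(7, 7, 23, 5)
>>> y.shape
(7, 7)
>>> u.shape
(5, 7)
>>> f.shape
(7, 23)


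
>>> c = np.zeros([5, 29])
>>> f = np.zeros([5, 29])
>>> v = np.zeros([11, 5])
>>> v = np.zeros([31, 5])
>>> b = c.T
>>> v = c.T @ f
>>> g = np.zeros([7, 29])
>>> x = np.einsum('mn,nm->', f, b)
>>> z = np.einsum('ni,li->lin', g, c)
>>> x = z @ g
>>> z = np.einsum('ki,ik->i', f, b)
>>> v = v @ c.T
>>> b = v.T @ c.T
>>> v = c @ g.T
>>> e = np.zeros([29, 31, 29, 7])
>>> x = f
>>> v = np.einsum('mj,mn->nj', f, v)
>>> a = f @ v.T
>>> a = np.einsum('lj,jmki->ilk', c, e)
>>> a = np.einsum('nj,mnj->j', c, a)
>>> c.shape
(5, 29)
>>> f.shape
(5, 29)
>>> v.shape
(7, 29)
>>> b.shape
(5, 5)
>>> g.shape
(7, 29)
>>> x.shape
(5, 29)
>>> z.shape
(29,)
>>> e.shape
(29, 31, 29, 7)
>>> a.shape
(29,)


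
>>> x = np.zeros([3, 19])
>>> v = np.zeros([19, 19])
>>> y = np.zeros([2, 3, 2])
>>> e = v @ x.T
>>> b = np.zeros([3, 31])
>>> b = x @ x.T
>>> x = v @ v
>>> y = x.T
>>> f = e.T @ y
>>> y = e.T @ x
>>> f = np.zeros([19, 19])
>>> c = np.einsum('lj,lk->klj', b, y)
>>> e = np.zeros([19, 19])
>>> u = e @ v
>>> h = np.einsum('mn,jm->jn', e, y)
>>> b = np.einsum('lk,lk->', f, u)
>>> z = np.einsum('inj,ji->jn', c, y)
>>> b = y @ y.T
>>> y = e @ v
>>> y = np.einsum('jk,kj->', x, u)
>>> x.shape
(19, 19)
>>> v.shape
(19, 19)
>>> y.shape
()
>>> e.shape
(19, 19)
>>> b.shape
(3, 3)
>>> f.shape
(19, 19)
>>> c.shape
(19, 3, 3)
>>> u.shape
(19, 19)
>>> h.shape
(3, 19)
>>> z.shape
(3, 3)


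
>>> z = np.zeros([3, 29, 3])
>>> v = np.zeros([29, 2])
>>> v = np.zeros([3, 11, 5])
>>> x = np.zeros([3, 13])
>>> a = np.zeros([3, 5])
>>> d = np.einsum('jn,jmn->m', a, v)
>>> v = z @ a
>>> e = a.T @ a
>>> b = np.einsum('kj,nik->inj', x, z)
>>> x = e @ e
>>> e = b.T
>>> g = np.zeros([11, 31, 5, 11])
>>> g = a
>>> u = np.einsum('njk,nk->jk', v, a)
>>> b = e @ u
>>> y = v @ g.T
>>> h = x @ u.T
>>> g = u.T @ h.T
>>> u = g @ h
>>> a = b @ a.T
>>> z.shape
(3, 29, 3)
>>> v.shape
(3, 29, 5)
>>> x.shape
(5, 5)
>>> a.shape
(13, 3, 3)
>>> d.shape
(11,)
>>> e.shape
(13, 3, 29)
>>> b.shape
(13, 3, 5)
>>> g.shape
(5, 5)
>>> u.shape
(5, 29)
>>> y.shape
(3, 29, 3)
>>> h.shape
(5, 29)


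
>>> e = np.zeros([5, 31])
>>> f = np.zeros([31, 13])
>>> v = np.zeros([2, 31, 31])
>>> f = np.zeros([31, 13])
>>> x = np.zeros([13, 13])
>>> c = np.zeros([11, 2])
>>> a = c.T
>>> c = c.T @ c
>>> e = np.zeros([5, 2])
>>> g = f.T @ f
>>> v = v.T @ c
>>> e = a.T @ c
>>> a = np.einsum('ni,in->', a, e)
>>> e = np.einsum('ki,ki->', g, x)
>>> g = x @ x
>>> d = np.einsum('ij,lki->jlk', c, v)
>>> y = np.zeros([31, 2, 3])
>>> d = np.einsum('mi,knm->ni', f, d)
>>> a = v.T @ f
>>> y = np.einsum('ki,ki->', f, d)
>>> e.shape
()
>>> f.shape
(31, 13)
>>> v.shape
(31, 31, 2)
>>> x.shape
(13, 13)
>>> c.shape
(2, 2)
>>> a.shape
(2, 31, 13)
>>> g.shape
(13, 13)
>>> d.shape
(31, 13)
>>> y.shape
()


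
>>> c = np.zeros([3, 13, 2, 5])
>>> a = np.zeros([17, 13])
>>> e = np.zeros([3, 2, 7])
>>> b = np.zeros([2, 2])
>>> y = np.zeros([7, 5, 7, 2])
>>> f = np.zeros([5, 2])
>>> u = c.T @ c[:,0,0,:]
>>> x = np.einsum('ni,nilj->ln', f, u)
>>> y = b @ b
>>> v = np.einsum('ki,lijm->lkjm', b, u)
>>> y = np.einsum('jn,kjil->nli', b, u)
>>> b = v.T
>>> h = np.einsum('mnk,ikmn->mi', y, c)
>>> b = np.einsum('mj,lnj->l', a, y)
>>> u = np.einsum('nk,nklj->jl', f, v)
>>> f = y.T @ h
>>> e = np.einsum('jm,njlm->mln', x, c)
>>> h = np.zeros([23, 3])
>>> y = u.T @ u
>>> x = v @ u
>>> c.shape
(3, 13, 2, 5)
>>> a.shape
(17, 13)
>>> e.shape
(5, 2, 3)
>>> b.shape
(2,)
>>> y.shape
(13, 13)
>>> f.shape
(13, 5, 3)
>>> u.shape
(5, 13)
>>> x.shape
(5, 2, 13, 13)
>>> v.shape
(5, 2, 13, 5)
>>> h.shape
(23, 3)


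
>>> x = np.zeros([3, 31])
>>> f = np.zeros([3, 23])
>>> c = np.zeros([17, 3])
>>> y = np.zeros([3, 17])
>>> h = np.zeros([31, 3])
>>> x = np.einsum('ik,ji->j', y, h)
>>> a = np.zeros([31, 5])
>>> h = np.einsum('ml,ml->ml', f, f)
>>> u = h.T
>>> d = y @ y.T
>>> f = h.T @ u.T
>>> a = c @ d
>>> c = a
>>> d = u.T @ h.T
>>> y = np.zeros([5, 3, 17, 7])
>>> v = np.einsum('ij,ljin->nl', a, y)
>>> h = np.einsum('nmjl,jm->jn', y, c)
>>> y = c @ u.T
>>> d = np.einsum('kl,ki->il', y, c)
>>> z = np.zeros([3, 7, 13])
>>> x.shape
(31,)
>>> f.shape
(23, 23)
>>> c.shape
(17, 3)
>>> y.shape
(17, 23)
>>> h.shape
(17, 5)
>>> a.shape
(17, 3)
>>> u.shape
(23, 3)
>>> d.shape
(3, 23)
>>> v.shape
(7, 5)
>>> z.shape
(3, 7, 13)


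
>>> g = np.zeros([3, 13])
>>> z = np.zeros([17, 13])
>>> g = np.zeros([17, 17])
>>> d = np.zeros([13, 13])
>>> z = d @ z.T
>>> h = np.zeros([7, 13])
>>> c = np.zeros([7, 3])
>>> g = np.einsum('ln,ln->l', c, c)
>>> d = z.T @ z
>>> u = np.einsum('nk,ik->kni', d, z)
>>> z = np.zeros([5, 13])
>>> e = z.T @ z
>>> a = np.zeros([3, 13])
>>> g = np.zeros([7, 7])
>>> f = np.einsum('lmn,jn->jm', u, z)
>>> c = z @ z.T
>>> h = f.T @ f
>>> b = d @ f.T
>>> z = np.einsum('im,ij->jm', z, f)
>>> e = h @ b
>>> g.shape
(7, 7)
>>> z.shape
(17, 13)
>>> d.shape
(17, 17)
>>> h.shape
(17, 17)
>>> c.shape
(5, 5)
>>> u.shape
(17, 17, 13)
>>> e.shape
(17, 5)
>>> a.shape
(3, 13)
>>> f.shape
(5, 17)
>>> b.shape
(17, 5)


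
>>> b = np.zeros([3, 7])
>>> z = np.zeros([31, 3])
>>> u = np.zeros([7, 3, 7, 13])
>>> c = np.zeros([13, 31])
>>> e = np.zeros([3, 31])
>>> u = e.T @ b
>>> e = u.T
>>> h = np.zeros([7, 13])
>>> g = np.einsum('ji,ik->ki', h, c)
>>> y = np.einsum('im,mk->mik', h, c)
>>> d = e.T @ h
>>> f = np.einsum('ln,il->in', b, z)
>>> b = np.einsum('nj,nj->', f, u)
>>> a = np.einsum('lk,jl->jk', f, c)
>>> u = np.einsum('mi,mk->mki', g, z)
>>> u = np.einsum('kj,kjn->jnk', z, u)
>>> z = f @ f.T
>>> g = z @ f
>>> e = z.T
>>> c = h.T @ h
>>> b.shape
()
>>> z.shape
(31, 31)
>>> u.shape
(3, 13, 31)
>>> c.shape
(13, 13)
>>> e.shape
(31, 31)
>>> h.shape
(7, 13)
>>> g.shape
(31, 7)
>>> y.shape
(13, 7, 31)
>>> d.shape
(31, 13)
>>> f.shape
(31, 7)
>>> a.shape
(13, 7)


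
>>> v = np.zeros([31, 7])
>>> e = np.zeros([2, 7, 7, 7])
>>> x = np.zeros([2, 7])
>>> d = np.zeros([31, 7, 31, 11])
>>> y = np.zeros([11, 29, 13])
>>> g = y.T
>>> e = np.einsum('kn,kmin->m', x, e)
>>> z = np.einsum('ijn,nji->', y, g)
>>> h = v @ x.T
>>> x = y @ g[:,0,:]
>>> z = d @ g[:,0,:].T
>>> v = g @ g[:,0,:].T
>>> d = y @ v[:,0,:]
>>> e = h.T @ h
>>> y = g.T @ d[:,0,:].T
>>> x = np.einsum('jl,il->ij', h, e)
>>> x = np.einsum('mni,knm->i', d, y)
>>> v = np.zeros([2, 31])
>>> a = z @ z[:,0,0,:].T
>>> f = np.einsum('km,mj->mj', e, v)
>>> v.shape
(2, 31)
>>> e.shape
(2, 2)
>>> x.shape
(13,)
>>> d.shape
(11, 29, 13)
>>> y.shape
(11, 29, 11)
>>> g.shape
(13, 29, 11)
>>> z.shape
(31, 7, 31, 13)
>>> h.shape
(31, 2)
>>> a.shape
(31, 7, 31, 31)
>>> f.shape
(2, 31)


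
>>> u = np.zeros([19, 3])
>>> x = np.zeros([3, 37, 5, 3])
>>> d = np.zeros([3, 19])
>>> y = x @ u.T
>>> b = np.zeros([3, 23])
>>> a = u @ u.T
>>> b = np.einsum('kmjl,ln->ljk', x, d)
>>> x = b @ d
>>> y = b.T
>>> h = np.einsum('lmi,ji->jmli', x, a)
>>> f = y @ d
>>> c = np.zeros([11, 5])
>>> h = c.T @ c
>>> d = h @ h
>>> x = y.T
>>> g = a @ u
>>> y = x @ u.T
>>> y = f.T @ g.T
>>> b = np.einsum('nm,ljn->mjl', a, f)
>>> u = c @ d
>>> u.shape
(11, 5)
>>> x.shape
(3, 5, 3)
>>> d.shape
(5, 5)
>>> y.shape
(19, 5, 19)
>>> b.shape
(19, 5, 3)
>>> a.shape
(19, 19)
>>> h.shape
(5, 5)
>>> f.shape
(3, 5, 19)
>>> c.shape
(11, 5)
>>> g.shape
(19, 3)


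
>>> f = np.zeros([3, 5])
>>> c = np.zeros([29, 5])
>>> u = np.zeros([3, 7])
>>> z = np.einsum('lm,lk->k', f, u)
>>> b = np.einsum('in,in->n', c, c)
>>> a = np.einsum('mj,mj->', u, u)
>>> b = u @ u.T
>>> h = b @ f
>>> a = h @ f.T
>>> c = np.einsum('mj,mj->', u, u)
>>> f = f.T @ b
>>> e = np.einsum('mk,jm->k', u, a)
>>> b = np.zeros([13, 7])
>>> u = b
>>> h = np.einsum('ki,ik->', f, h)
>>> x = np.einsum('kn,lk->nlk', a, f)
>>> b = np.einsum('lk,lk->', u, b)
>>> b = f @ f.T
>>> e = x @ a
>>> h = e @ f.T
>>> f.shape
(5, 3)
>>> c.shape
()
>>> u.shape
(13, 7)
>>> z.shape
(7,)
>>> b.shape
(5, 5)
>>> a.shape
(3, 3)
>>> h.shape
(3, 5, 5)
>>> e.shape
(3, 5, 3)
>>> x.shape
(3, 5, 3)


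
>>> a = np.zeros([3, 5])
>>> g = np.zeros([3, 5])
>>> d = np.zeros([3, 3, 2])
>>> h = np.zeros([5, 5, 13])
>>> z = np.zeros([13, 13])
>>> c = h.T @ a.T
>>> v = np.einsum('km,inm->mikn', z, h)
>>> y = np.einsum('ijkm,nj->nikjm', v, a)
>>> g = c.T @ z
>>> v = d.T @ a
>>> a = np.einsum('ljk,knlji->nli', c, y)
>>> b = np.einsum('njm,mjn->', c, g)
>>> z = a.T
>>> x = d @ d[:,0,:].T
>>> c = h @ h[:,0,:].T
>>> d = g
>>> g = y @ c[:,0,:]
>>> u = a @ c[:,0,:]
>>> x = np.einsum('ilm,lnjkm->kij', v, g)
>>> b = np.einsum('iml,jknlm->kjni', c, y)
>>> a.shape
(13, 13, 5)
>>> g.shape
(3, 13, 13, 5, 5)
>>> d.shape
(3, 5, 13)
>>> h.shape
(5, 5, 13)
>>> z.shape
(5, 13, 13)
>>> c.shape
(5, 5, 5)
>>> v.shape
(2, 3, 5)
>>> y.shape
(3, 13, 13, 5, 5)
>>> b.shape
(13, 3, 13, 5)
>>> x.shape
(5, 2, 13)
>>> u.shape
(13, 13, 5)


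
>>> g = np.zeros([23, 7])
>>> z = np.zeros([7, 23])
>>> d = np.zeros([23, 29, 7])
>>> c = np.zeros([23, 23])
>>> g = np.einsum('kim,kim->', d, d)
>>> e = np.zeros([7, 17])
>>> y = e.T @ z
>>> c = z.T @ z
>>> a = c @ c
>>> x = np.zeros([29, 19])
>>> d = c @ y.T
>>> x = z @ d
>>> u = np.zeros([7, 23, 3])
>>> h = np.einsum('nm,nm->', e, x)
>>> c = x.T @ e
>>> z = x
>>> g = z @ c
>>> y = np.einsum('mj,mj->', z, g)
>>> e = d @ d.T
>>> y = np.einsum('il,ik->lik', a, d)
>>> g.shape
(7, 17)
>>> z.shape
(7, 17)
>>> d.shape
(23, 17)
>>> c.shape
(17, 17)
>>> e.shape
(23, 23)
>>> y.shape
(23, 23, 17)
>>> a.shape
(23, 23)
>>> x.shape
(7, 17)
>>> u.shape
(7, 23, 3)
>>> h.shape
()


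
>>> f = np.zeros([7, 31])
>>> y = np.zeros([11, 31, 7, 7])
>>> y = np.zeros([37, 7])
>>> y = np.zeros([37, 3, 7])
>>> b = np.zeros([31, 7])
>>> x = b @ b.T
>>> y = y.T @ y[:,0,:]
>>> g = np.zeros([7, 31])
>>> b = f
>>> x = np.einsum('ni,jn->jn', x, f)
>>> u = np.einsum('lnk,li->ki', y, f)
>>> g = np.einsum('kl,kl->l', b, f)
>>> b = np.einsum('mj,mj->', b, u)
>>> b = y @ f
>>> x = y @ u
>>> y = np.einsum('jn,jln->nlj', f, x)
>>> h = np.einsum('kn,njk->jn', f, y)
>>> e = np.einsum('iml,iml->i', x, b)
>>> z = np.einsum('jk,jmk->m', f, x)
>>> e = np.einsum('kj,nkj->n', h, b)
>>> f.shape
(7, 31)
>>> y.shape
(31, 3, 7)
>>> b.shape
(7, 3, 31)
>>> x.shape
(7, 3, 31)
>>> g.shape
(31,)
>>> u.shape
(7, 31)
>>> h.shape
(3, 31)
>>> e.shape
(7,)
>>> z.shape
(3,)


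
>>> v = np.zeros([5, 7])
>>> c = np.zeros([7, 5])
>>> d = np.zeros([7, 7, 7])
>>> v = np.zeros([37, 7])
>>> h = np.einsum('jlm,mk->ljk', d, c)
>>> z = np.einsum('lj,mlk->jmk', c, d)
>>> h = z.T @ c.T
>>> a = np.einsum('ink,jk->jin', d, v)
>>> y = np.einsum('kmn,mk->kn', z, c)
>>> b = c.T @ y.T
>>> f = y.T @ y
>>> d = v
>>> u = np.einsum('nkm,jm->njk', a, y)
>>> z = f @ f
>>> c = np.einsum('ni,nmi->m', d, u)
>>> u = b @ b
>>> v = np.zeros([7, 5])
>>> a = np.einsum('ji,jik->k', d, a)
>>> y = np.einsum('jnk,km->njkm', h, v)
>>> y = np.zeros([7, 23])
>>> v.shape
(7, 5)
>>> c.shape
(5,)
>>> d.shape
(37, 7)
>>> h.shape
(7, 7, 7)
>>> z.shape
(7, 7)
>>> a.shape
(7,)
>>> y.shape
(7, 23)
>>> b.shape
(5, 5)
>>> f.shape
(7, 7)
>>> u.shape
(5, 5)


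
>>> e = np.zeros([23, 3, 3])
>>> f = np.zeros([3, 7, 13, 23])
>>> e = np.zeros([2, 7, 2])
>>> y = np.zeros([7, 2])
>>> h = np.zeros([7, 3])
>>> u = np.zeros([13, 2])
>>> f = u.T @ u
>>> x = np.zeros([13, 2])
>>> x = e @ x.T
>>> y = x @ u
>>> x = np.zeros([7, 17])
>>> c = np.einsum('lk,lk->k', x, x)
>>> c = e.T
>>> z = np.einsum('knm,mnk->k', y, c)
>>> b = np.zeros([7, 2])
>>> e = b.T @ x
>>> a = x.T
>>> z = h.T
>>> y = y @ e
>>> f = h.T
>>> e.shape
(2, 17)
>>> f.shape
(3, 7)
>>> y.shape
(2, 7, 17)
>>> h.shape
(7, 3)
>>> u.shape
(13, 2)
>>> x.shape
(7, 17)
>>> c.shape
(2, 7, 2)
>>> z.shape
(3, 7)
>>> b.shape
(7, 2)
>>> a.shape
(17, 7)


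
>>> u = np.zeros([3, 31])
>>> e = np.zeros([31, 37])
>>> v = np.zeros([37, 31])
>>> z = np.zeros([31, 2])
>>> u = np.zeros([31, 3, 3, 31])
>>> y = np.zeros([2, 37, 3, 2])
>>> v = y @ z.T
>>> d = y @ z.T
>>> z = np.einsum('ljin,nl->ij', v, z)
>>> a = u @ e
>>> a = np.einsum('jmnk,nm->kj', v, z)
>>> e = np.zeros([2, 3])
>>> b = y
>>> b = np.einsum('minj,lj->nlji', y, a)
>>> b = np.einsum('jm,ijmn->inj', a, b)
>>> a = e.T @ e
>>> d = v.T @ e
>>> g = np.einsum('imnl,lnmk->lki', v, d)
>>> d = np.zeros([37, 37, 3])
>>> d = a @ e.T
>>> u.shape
(31, 3, 3, 31)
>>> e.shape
(2, 3)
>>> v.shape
(2, 37, 3, 31)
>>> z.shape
(3, 37)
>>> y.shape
(2, 37, 3, 2)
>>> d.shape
(3, 2)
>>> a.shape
(3, 3)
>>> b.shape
(3, 37, 31)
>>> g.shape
(31, 3, 2)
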